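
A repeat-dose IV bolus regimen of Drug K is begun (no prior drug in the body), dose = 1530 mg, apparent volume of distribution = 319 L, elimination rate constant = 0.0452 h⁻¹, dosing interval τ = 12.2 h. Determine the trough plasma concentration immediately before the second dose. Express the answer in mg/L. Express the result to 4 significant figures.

2.763 mg/L

C₀ per dose = Dose / Vd = 1530 / 319 = 4.796 mg/L
Fraction remaining after one interval: r = e^(−kτ) = e^(−0.04520 × 12.2) = 0.5761
Before dose 2, 1 dose has been given (aged 1τ).
C_trough = C₀ × r = 4.796 × 0.5761 = 2.763 mg/L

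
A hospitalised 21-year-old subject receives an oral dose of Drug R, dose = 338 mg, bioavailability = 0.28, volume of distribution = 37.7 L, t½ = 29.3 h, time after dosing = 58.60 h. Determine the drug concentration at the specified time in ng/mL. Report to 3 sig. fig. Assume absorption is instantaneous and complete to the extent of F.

628 ng/mL

Amount reaching circulation = F × Dose = 0.28 × 338.0 = 94.64 mg
C₀ = F·Dose / Vd = 94.64 / 37.7 = 2.510 mg/L
k = ln2 / t½ = 0.693147 / 29.3 = 0.02366 h⁻¹
t / t½ = 58.60 / 29.3 = 2 half-lives
C = C₀ × (1/2)^2 = 2.510 × 0.2500 = 0.6275 mg/L
Convert: 0.6275 mg/L × 1000 = 627.5 ng/mL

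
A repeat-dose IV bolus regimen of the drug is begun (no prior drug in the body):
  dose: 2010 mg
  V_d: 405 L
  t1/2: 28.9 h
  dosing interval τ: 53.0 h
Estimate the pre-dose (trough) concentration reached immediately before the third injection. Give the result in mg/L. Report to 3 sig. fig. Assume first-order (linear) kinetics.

C₀ per dose = Dose / Vd = 2010 / 405 = 4.963 mg/L
k = ln2 / t½ = 0.693147 / 28.9 = 0.02398 h⁻¹
Fraction remaining after one interval: r = e^(−kτ) = e^(−0.02398 × 53.0) = 0.2806
Before dose 3, 2 doses have been given (aged 1τ, 2τ).
C_trough = C₀ × (r + r²) = 4.963 × (0.2806 + 0.07874) = 1.783 mg/L

1.78 mg/L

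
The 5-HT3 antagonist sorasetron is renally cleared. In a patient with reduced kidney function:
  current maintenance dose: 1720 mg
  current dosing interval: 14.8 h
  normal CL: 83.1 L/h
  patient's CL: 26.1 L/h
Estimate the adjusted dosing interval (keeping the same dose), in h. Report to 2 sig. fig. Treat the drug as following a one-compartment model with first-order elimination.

47 h

To keep the same average steady-state level, dosing rate must scale with clearance.
CL ratio = 26.1 / 83.1 = 0.3141
New interval (same dose) = 14.8 / 0.3141 = 47.12 h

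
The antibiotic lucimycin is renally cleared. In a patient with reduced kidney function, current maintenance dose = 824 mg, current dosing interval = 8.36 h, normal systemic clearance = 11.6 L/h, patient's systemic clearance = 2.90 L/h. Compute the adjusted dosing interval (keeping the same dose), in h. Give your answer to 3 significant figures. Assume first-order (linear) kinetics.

To keep the same average steady-state level, dosing rate must scale with clearance.
CL ratio = 2.90 / 11.6 = 0.2500
New interval (same dose) = 8.36 / 0.2500 = 33.44 h

33.4 h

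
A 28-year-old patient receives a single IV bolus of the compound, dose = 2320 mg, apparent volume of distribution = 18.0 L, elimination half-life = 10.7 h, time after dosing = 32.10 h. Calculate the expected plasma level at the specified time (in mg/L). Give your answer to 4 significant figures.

16.11 mg/L

C₀ = Dose / Vd = 2320 / 18.0 = 128.9 mg/L
k = ln2 / t½ = 0.693147 / 10.7 = 0.06478 h⁻¹
t / t½ = 32.10 / 10.7 = 3 half-lives
C = C₀ × (1/2)^3 = 128.9 × 0.1250 = 16.11 mg/L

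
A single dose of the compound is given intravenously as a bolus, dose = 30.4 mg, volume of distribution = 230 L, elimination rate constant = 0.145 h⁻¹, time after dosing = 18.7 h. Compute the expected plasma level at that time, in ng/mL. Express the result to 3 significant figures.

C₀ = Dose / Vd = 30.40 / 230 = 0.1322 mg/L
C = C₀ · e^(−k·t) = 0.1322 × e^(−0.1450 × 18.7)
  = 0.1322 × 0.06644 = 0.008783 mg/L
Convert: 0.008783 mg/L × 1000 = 8.783 ng/mL

8.78 ng/mL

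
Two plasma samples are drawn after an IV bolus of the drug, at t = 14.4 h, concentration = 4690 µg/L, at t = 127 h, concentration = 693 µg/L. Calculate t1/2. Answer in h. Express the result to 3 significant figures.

k = ln(C₁/C₂) / (t₂ − t₁) = ln(4690/693) / (127 − 14.4)
  = 1.912 / 112.6 = 0.01698 h⁻¹
t½ = ln2 / k = 0.693147 / 0.01698 = 40.82 h

40.8 h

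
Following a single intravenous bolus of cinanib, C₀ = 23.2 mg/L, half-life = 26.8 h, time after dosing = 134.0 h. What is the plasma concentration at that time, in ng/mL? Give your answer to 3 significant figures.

k = ln2 / t½ = 0.693147 / 26.8 = 0.02586 h⁻¹
t / t½ = 134.0 / 26.8 = 5 half-lives
C = C₀ × (1/2)^5 = 23.20 × 0.03125 = 0.7250 mg/L
Convert: 0.7250 mg/L × 1000 = 725.0 ng/mL

725 ng/mL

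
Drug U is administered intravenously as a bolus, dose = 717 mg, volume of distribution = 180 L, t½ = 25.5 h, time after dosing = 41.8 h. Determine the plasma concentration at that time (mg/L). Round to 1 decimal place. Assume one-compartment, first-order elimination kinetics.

C₀ = Dose / Vd = 717.0 / 180 = 3.983 mg/L
k = ln2 / t½ = 0.693147 / 25.5 = 0.02718 h⁻¹
C = C₀ · e^(−k·t) = 3.983 × e^(−0.02718 × 41.8)
  = 3.983 × 0.3211 = 1.279 mg/L

1.3 mg/L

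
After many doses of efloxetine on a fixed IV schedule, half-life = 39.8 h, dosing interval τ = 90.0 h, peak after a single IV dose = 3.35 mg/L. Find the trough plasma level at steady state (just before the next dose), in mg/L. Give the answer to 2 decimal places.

0.88 mg/L

k = ln2 / t½ = 0.693147 / 39.8 = 0.01742 h⁻¹
e^(−kτ) = e^(−0.01742 × 90.0) = 0.2085
Accumulation ratio R = 1 / (1 − e^(−kτ)) = 1 / (1 − 0.2085) = 1.263
Steady-state trough = C₀ × R × e^(−kτ) = 3.35 × 1.263 × 0.2085 = 0.8822 mg/L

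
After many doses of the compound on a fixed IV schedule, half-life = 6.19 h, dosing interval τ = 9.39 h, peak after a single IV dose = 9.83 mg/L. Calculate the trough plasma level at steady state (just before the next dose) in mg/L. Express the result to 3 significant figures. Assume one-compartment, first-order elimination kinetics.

5.28 mg/L

k = ln2 / t½ = 0.693147 / 6.19 = 0.1120 h⁻¹
e^(−kτ) = e^(−0.1120 × 9.39) = 0.3494
Accumulation ratio R = 1 / (1 − e^(−kτ)) = 1 / (1 − 0.3494) = 1.537
Steady-state trough = C₀ × R × e^(−kτ) = 9.83 × 1.537 × 0.3494 = 5.279 mg/L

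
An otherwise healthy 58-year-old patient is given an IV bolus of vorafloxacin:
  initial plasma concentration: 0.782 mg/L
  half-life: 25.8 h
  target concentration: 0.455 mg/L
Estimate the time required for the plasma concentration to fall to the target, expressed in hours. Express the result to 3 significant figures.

20.2 h

k = ln2 / t½ = 0.693147 / 25.8 = 0.02687 h⁻¹
t = ln(C₀ / C) / k = ln(0.7820 / 0.455) / 0.02687
  = ln(1.719) / 0.02687 = 0.5417 / 0.02687 = 20.16 h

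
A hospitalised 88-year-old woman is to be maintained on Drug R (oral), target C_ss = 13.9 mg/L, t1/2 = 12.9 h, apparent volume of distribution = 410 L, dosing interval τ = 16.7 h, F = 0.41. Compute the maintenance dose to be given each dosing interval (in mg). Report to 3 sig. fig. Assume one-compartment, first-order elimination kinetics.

k = ln2 / t½ = 0.693147 / 12.9 = 0.05373 h⁻¹
CL = k × Vd = 0.05373 × 410 = 22.03 L/h
At steady state, F × (Dose/τ) = Css × CL.
Dose = Css × CL × τ / F = 13.9 × 22.03 × 16.7 / 0.41 = 12470 mg

12500 mg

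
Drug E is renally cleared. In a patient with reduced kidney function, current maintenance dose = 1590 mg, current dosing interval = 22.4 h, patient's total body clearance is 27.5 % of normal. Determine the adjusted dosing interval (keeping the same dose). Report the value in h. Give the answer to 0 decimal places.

To keep the same average steady-state level, dosing rate must scale with clearance.
CL ratio = 27.5 / 100 = 0.2750
New interval (same dose) = 22.4 / 0.2750 = 81.45 h

81 h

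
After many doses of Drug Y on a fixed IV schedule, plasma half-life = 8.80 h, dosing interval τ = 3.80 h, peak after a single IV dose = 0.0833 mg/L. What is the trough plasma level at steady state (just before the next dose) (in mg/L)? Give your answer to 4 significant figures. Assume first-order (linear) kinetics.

k = ln2 / t½ = 0.693147 / 8.80 = 0.07877 h⁻¹
e^(−kτ) = e^(−0.07877 × 3.80) = 0.7413
Accumulation ratio R = 1 / (1 − e^(−kτ)) = 1 / (1 − 0.7413) = 3.865
Steady-state trough = C₀ × R × e^(−kτ) = 0.0833 × 3.865 × 0.7413 = 0.2387 mg/L

0.2387 mg/L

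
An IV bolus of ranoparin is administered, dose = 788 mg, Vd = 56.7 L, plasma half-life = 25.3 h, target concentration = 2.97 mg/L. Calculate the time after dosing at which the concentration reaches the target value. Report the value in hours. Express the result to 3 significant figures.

C₀ = Dose / Vd = 788.0 / 56.7 = 13.90 mg/L
k = ln2 / t½ = 0.693147 / 25.3 = 0.02740 h⁻¹
t = ln(C₀ / C) / k = ln(13.90 / 2.97) / 0.02740
  = ln(4.680) / 0.02740 = 1.543 / 0.02740 = 56.31 h

56.3 h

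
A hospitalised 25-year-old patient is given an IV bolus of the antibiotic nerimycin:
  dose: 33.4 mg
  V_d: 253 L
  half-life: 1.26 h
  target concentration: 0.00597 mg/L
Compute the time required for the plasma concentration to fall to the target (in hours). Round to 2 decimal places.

5.63 h

C₀ = Dose / Vd = 33.40 / 253 = 0.1320 mg/L
k = ln2 / t½ = 0.693147 / 1.26 = 0.5501 h⁻¹
t = ln(C₀ / C) / k = ln(0.1320 / 0.00597) / 0.5501
  = ln(22.11) / 0.5501 = 3.096 / 0.5501 = 5.628 h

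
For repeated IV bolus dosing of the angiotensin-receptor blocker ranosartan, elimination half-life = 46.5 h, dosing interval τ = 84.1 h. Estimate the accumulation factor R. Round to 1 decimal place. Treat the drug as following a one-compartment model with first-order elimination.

k = ln2 / t½ = 0.693147 / 46.5 = 0.01491 h⁻¹
e^(−kτ) = e^(−0.01491 × 84.1) = 0.2854
Accumulation ratio R = 1 / (1 − e^(−kτ)) = 1 / (1 − 0.2854) = 1.399

1.4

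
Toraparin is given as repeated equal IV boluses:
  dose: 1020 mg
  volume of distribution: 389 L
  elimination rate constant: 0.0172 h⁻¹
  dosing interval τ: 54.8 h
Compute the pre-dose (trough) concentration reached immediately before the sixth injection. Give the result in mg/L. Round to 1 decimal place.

C₀ per dose = Dose / Vd = 1020 / 389 = 2.622 mg/L
Fraction remaining after one interval: r = e^(−kτ) = e^(−0.01720 × 54.8) = 0.3896
Before dose 6, 5 doses have been given (aged 1τ, 2τ, 3τ, 4τ, 5τ).
C_trough = C₀ × (r + r² + … + r^5) = C₀ × r(1−r^5)/(1−r)
        = 2.622 × 0.3896 × (1 − 0.008976) / (1 − 0.3896) = 1.659 mg/L

1.7 mg/L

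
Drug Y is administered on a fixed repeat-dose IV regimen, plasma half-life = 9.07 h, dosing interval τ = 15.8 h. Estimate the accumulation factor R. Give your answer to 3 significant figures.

k = ln2 / t½ = 0.693147 / 9.07 = 0.07642 h⁻¹
e^(−kτ) = e^(−0.07642 × 15.8) = 0.2990
Accumulation ratio R = 1 / (1 − e^(−kτ)) = 1 / (1 − 0.2990) = 1.427

1.43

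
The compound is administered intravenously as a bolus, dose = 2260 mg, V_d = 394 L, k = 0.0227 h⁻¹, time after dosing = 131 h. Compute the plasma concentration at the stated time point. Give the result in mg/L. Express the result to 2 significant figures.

0.29 mg/L

C₀ = Dose / Vd = 2260 / 394 = 5.736 mg/L
C = C₀ · e^(−k·t) = 5.736 × e^(−0.02270 × 131)
  = 5.736 × 0.05111 = 0.2932 mg/L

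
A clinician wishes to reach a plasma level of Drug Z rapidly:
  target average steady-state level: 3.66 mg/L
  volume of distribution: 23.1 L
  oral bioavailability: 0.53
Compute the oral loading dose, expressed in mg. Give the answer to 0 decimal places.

LD = Css × Vd / F = 3.66 × 23.1 / 0.53 = 159.5 mg

160 mg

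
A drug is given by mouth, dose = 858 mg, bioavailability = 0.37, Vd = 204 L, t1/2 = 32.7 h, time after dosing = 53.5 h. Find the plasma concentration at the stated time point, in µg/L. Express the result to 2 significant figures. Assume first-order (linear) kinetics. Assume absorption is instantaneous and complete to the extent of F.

500 µg/L

Amount reaching circulation = F × Dose = 0.37 × 858.0 = 317.5 mg
C₀ = F·Dose / Vd = 317.5 / 204 = 1.556 mg/L
k = ln2 / t½ = 0.693147 / 32.7 = 0.02120 h⁻¹
C = C₀ · e^(−k·t) = 1.556 × e^(−0.02120 × 53.5)
  = 1.556 × 0.3217 = 0.5006 mg/L
Convert: 0.5006 mg/L × 1000 = 500.6 µg/L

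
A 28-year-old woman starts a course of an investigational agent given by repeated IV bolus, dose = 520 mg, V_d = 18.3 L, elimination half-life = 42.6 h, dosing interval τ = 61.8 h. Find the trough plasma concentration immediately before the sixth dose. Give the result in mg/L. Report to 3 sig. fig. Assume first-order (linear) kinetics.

C₀ per dose = Dose / Vd = 520 / 18.3 = 28.42 mg/L
k = ln2 / t½ = 0.693147 / 42.6 = 0.01627 h⁻¹
Fraction remaining after one interval: r = e^(−kτ) = e^(−0.01627 × 61.8) = 0.3659
Before dose 6, 5 doses have been given (aged 1τ, 2τ, 3τ, 4τ, 5τ).
C_trough = C₀ × (r + r² + … + r^5) = C₀ × r(1−r^5)/(1−r)
        = 28.42 × 0.3659 × (1 − 0.006559) / (1 − 0.3659) = 16.29 mg/L

16.3 mg/L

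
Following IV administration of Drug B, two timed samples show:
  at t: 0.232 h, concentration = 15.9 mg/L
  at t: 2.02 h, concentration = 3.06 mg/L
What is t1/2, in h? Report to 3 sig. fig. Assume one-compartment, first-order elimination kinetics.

0.752 h

k = ln(C₁/C₂) / (t₂ − t₁) = ln(15.9/3.06) / (2.02 − 0.232)
  = 1.648 / 1.788 = 0.9217 h⁻¹
t½ = ln2 / k = 0.693147 / 0.9217 = 0.7520 h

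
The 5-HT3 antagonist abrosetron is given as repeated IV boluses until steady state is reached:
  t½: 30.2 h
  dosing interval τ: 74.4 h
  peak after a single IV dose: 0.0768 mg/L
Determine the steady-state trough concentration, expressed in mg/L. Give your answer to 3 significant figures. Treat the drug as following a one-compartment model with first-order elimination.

k = ln2 / t½ = 0.693147 / 30.2 = 0.02295 h⁻¹
e^(−kτ) = e^(−0.02295 × 74.4) = 0.1813
Accumulation ratio R = 1 / (1 − e^(−kτ)) = 1 / (1 − 0.1813) = 1.221
Steady-state trough = C₀ × R × e^(−kτ) = 0.0768 × 1.221 × 0.1813 = 0.01700 mg/L

0.0170 mg/L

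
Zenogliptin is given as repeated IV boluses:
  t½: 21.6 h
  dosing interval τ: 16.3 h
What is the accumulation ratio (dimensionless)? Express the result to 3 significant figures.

k = ln2 / t½ = 0.693147 / 21.6 = 0.03209 h⁻¹
e^(−kτ) = e^(−0.03209 × 16.3) = 0.5927
Accumulation ratio R = 1 / (1 − e^(−kτ)) = 1 / (1 − 0.5927) = 2.455

2.46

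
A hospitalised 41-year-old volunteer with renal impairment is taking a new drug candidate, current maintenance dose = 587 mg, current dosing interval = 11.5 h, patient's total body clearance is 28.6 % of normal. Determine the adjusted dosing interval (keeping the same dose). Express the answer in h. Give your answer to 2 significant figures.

To keep the same average steady-state level, dosing rate must scale with clearance.
CL ratio = 28.6 / 100 = 0.2860
New interval (same dose) = 11.5 / 0.2860 = 40.21 h

40 h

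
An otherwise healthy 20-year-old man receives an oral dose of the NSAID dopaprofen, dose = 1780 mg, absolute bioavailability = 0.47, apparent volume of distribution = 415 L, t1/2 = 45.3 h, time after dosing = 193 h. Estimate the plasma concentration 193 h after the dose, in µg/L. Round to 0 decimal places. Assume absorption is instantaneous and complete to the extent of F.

Amount reaching circulation = F × Dose = 0.47 × 1780 = 836.6 mg
C₀ = F·Dose / Vd = 836.6 / 415 = 2.016 mg/L
k = ln2 / t½ = 0.693147 / 45.3 = 0.01530 h⁻¹
C = C₀ · e^(−k·t) = 2.016 × e^(−0.01530 × 193)
  = 2.016 × 0.05219 = 0.1052 mg/L
Convert: 0.1052 mg/L × 1000 = 105.2 µg/L

105 µg/L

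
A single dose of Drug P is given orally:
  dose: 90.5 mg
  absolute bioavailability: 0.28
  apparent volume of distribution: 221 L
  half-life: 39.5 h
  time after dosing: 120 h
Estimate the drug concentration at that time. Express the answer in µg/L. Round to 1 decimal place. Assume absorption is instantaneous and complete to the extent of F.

14.0 µg/L

Amount reaching circulation = F × Dose = 0.28 × 90.50 = 25.34 mg
C₀ = F·Dose / Vd = 25.34 / 221 = 0.1147 mg/L
k = ln2 / t½ = 0.693147 / 39.5 = 0.01755 h⁻¹
C = C₀ · e^(−k·t) = 0.1147 × e^(−0.01755 × 120)
  = 0.1147 × 0.1217 = 0.01396 mg/L
Convert: 0.01396 mg/L × 1000 = 13.96 µg/L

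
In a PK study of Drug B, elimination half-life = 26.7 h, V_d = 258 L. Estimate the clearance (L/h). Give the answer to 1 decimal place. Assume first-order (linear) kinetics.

6.7 L/h

k = ln2 / t½ = 0.693147 / 26.7 = 0.02596 h⁻¹
CL = k × Vd = 0.02596 × 258 = 6.698 L/h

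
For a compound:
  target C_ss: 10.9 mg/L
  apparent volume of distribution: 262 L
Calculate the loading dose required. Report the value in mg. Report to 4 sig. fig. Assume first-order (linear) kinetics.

2856 mg

LD = Css × Vd = 10.9 × 262 = 2856 mg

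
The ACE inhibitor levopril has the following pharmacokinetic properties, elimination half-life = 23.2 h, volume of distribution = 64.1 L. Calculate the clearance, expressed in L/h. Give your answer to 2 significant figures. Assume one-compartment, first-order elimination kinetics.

1.9 L/h

k = ln2 / t½ = 0.693147 / 23.2 = 0.02988 h⁻¹
CL = k × Vd = 0.02988 × 64.1 = 1.915 L/h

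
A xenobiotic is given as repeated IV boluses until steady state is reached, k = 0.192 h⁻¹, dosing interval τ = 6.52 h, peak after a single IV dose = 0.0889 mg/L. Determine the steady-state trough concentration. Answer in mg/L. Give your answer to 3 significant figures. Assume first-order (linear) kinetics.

0.0356 mg/L

e^(−kτ) = e^(−0.1920 × 6.52) = 0.2860
Accumulation ratio R = 1 / (1 − e^(−kτ)) = 1 / (1 − 0.2860) = 1.401
Steady-state trough = C₀ × R × e^(−kτ) = 0.0889 × 1.401 × 0.2860 = 0.03562 mg/L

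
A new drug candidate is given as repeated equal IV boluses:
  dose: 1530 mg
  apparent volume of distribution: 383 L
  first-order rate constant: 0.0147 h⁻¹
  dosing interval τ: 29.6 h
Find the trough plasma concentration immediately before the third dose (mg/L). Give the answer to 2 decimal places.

C₀ per dose = Dose / Vd = 1530 / 383 = 3.995 mg/L
Fraction remaining after one interval: r = e^(−kτ) = e^(−0.01470 × 29.6) = 0.6472
Before dose 3, 2 doses have been given (aged 1τ, 2τ).
C_trough = C₀ × (r + r²) = 3.995 × (0.6472 + 0.4189) = 4.259 mg/L

4.26 mg/L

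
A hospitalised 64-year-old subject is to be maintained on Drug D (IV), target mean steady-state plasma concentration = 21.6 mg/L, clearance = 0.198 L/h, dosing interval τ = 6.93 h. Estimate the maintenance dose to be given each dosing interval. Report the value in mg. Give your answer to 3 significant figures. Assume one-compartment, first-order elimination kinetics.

At steady state, Dose/τ = Css × CL.
Dose = Css × CL × τ = 21.6 × 0.1980 × 6.93 = 29.64 mg

29.6 mg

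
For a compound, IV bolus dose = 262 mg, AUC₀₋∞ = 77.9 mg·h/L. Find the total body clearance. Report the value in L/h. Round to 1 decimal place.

3.4 L/h

CL = Dose / AUC = 262 / 77.9 = 3.363 L/h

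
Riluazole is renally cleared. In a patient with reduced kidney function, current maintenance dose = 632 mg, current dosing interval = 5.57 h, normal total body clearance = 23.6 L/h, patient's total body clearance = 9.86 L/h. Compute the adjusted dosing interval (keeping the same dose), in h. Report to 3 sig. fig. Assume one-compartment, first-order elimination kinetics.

To keep the same average steady-state level, dosing rate must scale with clearance.
CL ratio = 9.86 / 23.6 = 0.4178
New interval (same dose) = 5.57 / 0.4178 = 13.33 h

13.3 h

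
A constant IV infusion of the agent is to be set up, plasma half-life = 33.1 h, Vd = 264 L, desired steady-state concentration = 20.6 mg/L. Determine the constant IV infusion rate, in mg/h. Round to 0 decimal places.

114 mg/h

k = ln2 / t½ = 0.693147 / 33.1 = 0.02094 h⁻¹
CL = k × Vd = 0.02094 × 264 = 5.528 L/h
At steady state, infusion rate R₀ = Css × CL = 20.6 × 5.528 = 113.9 mg/h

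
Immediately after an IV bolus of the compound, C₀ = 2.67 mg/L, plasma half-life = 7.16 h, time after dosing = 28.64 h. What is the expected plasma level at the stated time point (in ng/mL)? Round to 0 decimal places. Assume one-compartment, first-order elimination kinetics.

k = ln2 / t½ = 0.693147 / 7.16 = 0.09681 h⁻¹
t / t½ = 28.64 / 7.16 = 4 half-lives
C = C₀ × (1/2)^4 = 2.670 × 0.06250 = 0.1669 mg/L
Convert: 0.1669 mg/L × 1000 = 166.9 ng/mL

167 ng/mL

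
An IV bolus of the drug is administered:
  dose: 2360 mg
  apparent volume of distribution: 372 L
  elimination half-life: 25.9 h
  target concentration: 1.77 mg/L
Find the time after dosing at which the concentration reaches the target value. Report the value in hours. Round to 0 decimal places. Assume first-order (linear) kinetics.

C₀ = Dose / Vd = 2360 / 372 = 6.344 mg/L
k = ln2 / t½ = 0.693147 / 25.9 = 0.02676 h⁻¹
t = ln(C₀ / C) / k = ln(6.344 / 1.77) / 0.02676
  = ln(3.584) / 0.02676 = 1.276 / 0.02676 = 47.68 h

48 h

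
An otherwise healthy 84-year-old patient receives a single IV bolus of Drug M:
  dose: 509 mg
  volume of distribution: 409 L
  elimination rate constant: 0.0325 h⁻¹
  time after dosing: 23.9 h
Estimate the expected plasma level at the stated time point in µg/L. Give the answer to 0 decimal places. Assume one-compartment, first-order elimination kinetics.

C₀ = Dose / Vd = 509.0 / 409 = 1.244 mg/L
C = C₀ · e^(−k·t) = 1.244 × e^(−0.03250 × 23.9)
  = 1.244 × 0.4599 = 0.5721 mg/L
Convert: 0.5721 mg/L × 1000 = 572.1 µg/L

572 µg/L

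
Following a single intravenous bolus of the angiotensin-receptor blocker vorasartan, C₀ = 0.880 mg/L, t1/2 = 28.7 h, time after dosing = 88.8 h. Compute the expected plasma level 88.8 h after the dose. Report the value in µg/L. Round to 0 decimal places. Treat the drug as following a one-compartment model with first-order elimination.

k = ln2 / t½ = 0.693147 / 28.7 = 0.02415 h⁻¹
C = C₀ · e^(−k·t) = 0.8800 × e^(−0.02415 × 88.8)
  = 0.8800 × 0.1171 = 0.1030 mg/L
Convert: 0.1030 mg/L × 1000 = 103.0 µg/L

103 µg/L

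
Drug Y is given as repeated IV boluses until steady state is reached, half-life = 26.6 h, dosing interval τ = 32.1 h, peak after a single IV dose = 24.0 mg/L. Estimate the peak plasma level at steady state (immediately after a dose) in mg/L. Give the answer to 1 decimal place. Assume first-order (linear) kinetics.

42.3 mg/L

k = ln2 / t½ = 0.693147 / 26.6 = 0.02606 h⁻¹
e^(−kτ) = e^(−0.02606 × 32.1) = 0.4332
Accumulation ratio R = 1 / (1 − e^(−kτ)) = 1 / (1 − 0.4332) = 1.764
Steady-state peak = C₀ × R = 24.0 × 1.764 = 42.34 mg/L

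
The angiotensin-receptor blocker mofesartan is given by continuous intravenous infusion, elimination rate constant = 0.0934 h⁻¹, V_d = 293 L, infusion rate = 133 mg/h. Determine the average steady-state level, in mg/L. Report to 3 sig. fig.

4.86 mg/L

CL = k × Vd = 0.09340 × 293 = 27.37 L/h
At steady state Css = R₀ / CL = 133 / 27.37 = 4.859 mg/L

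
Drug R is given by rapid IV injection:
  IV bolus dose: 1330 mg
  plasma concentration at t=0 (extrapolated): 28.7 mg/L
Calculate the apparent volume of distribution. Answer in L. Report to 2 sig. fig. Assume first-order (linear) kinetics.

46 L

Vd = Dose / C₀ = 1330 / 28.7 = 46.34 L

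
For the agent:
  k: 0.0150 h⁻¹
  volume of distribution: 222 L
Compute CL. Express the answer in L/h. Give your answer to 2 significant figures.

3.3 L/h

CL = k × Vd = 0.0150 × 222 = 3.330 L/h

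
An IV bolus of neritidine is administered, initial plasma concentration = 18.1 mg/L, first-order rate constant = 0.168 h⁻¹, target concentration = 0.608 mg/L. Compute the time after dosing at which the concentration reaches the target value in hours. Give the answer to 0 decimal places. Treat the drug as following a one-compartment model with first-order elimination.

20 h

t = ln(C₀ / C) / k = ln(18.10 / 0.608) / 0.1680
  = ln(29.77) / 0.1680 = 3.394 / 0.1680 = 20.20 h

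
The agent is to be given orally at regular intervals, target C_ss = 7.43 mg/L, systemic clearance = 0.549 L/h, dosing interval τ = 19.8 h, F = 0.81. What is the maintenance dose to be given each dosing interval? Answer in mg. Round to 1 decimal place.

99.7 mg

At steady state, F × (Dose/τ) = Css × CL.
Dose = Css × CL × τ / F = 7.43 × 0.5490 × 19.8 / 0.81 = 99.71 mg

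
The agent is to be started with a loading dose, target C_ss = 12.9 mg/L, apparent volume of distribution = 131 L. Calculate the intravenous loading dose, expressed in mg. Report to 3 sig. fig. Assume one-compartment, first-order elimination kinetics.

LD = Css × Vd = 12.9 × 131 = 1690 mg

1690 mg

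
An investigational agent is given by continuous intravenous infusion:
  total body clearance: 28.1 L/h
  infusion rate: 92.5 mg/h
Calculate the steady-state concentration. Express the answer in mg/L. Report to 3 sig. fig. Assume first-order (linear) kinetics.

3.29 mg/L

At steady state Css = R₀ / CL = 92.5 / 28.10 = 3.292 mg/L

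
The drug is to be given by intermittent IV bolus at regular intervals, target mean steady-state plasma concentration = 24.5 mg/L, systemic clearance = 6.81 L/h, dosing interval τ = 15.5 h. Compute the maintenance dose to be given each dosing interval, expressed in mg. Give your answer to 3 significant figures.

At steady state, Dose/τ = Css × CL.
Dose = Css × CL × τ = 24.5 × 6.810 × 15.5 = 2586 mg

2590 mg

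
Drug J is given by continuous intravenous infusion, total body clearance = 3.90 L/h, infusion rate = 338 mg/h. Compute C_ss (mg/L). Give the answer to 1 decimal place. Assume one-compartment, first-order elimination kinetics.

86.7 mg/L

At steady state Css = R₀ / CL = 338 / 3.900 = 86.67 mg/L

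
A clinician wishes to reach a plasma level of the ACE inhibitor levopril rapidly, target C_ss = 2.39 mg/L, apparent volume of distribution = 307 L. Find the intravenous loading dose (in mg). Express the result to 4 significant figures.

LD = Css × Vd = 2.39 × 307 = 733.7 mg

733.7 mg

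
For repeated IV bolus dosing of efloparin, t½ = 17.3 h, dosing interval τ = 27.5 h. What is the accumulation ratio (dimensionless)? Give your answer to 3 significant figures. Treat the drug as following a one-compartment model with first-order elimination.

k = ln2 / t½ = 0.693147 / 17.3 = 0.04007 h⁻¹
e^(−kτ) = e^(−0.04007 × 27.5) = 0.3322
Accumulation ratio R = 1 / (1 − e^(−kτ)) = 1 / (1 − 0.3322) = 1.497

1.50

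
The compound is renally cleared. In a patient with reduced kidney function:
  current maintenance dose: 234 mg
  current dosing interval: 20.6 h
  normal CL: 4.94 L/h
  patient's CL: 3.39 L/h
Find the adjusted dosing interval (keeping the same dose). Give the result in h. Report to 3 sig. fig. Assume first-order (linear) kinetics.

30.0 h

To keep the same average steady-state level, dosing rate must scale with clearance.
CL ratio = 3.39 / 4.94 = 0.6862
New interval (same dose) = 20.6 / 0.6862 = 30.02 h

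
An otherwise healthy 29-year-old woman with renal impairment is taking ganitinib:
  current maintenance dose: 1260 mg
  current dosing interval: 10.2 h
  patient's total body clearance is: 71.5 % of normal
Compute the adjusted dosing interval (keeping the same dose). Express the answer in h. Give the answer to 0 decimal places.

To keep the same average steady-state level, dosing rate must scale with clearance.
CL ratio = 71.5 / 100 = 0.7150
New interval (same dose) = 10.2 / 0.7150 = 14.27 h

14 h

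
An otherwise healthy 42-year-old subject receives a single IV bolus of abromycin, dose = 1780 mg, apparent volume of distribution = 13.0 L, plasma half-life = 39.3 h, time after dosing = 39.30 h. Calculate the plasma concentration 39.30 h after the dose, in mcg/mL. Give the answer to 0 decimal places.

68 mcg/mL

C₀ = Dose / Vd = 1780 / 13.0 = 136.9 mg/L
k = ln2 / t½ = 0.693147 / 39.3 = 0.01764 h⁻¹
t / t½ = 39.30 / 39.3 = 1 half-lives
C = C₀ × (1/2)^1 = 136.9 × 0.5000 = 68.45 mg/L
(68.45 mg/L = 68.45 mcg/mL)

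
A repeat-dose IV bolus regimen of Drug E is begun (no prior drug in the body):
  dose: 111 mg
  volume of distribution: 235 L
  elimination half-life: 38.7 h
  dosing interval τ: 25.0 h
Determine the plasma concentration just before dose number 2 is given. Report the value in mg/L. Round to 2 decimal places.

C₀ per dose = Dose / Vd = 111 / 235 = 0.4723 mg/L
k = ln2 / t½ = 0.693147 / 38.7 = 0.01791 h⁻¹
Fraction remaining after one interval: r = e^(−kτ) = e^(−0.01791 × 25.0) = 0.6391
Before dose 2, 1 dose has been given (aged 1τ).
C_trough = C₀ × r = 0.4723 × 0.6391 = 0.3018 mg/L

0.30 mg/L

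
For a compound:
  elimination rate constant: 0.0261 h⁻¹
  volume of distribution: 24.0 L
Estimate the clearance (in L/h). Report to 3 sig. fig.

CL = k × Vd = 0.0261 × 24.0 = 0.6264 L/h

0.626 L/h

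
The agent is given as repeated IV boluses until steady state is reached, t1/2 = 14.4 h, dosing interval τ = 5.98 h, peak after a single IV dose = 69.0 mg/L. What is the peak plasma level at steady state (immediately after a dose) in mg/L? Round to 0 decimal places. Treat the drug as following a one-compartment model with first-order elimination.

k = ln2 / t½ = 0.693147 / 14.4 = 0.04814 h⁻¹
e^(−kτ) = e^(−0.04814 × 5.98) = 0.7499
Accumulation ratio R = 1 / (1 − e^(−kτ)) = 1 / (1 − 0.7499) = 3.998
Steady-state peak = C₀ × R = 69.0 × 3.998 = 275.9 mg/L

276 mg/L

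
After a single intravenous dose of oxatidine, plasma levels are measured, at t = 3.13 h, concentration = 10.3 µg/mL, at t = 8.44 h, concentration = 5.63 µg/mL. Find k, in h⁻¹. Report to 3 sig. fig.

0.114 h⁻¹

k = ln(C₁/C₂) / (t₂ − t₁) = ln(10.3/5.63) / (8.44 − 3.13)
  = 0.6040 / 5.310 = 0.1137 h⁻¹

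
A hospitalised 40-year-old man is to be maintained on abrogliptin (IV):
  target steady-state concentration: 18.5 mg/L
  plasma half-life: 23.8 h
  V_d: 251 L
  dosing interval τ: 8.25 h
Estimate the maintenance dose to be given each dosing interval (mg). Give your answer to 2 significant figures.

1100 mg

k = ln2 / t½ = 0.693147 / 23.8 = 0.02912 h⁻¹
CL = k × Vd = 0.02912 × 251 = 7.309 L/h
At steady state, Dose/τ = Css × CL.
Dose = Css × CL × τ = 18.5 × 7.309 × 8.25 = 1116 mg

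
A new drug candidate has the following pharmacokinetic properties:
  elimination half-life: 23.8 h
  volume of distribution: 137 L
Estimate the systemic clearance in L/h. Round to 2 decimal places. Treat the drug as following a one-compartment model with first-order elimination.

3.99 L/h

k = ln2 / t½ = 0.693147 / 23.8 = 0.02912 h⁻¹
CL = k × Vd = 0.02912 × 137 = 3.989 L/h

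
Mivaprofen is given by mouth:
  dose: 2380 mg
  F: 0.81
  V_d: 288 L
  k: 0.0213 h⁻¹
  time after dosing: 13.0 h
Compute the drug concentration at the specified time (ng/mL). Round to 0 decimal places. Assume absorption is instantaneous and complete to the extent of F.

Amount reaching circulation = F × Dose = 0.81 × 2380 = 1928 mg
C₀ = F·Dose / Vd = 1928 / 288 = 6.694 mg/L
C = C₀ · e^(−k·t) = 6.694 × e^(−0.02130 × 13.0)
  = 6.694 × 0.7581 = 5.075 mg/L
Convert: 5.075 mg/L × 1000 = 5075 ng/mL

5075 ng/mL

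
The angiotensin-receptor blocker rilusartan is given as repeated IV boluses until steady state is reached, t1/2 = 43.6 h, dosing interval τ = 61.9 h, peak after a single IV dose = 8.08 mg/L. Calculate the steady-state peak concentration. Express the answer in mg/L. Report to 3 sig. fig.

12.9 mg/L

k = ln2 / t½ = 0.693147 / 43.6 = 0.01590 h⁻¹
e^(−kτ) = e^(−0.01590 × 61.9) = 0.3737
Accumulation ratio R = 1 / (1 − e^(−kτ)) = 1 / (1 − 0.3737) = 1.597
Steady-state peak = C₀ × R = 8.08 × 1.597 = 12.90 mg/L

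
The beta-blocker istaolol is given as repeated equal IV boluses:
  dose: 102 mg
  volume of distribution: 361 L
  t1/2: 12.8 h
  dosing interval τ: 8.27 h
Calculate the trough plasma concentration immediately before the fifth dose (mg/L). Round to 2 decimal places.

C₀ per dose = Dose / Vd = 102 / 361 = 0.2825 mg/L
k = ln2 / t½ = 0.693147 / 12.8 = 0.05415 h⁻¹
Fraction remaining after one interval: r = e^(−kτ) = e^(−0.05415 × 8.27) = 0.6390
Before dose 5, 4 doses have been given (aged 1τ, 2τ, 3τ, 4τ).
C_trough = C₀ × (r + r² + … + r^4) = C₀ × r(1−r^4)/(1−r)
        = 0.2825 × 0.6390 × (1 − 0.1667) / (1 − 0.6390) = 0.4167 mg/L

0.42 mg/L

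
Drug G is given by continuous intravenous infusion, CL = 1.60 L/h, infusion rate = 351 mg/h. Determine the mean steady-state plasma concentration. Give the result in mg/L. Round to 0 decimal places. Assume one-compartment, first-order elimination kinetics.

219 mg/L

At steady state Css = R₀ / CL = 351 / 1.600 = 219.4 mg/L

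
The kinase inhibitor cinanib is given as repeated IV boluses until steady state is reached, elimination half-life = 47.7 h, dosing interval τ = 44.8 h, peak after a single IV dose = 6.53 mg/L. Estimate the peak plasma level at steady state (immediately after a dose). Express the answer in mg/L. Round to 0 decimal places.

k = ln2 / t½ = 0.693147 / 47.7 = 0.01453 h⁻¹
e^(−kτ) = e^(−0.01453 × 44.8) = 0.5216
Accumulation ratio R = 1 / (1 − e^(−kτ)) = 1 / (1 − 0.5216) = 2.090
Steady-state peak = C₀ × R = 6.53 × 2.090 = 13.65 mg/L

14 mg/L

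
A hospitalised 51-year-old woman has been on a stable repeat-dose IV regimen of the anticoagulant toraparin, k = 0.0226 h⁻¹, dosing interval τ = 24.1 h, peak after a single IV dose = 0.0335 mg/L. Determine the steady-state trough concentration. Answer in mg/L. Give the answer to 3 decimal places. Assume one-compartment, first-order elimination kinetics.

e^(−kτ) = e^(−0.02260 × 24.1) = 0.5800
Accumulation ratio R = 1 / (1 − e^(−kτ)) = 1 / (1 − 0.5800) = 2.381
Steady-state trough = C₀ × R × e^(−kτ) = 0.0335 × 2.381 × 0.5800 = 0.04626 mg/L

0.046 mg/L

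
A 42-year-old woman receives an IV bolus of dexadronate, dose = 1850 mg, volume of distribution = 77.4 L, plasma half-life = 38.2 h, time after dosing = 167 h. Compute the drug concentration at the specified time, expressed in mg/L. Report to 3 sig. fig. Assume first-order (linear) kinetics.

C₀ = Dose / Vd = 1850 / 77.4 = 23.90 mg/L
k = ln2 / t½ = 0.693147 / 38.2 = 0.01815 h⁻¹
C = C₀ · e^(−k·t) = 23.90 × e^(−0.01815 × 167)
  = 23.90 × 0.04826 = 1.153 mg/L

1.15 mg/L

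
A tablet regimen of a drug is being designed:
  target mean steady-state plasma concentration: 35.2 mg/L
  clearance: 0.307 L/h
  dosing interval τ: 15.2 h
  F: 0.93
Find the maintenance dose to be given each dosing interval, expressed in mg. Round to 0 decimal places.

At steady state, F × (Dose/τ) = Css × CL.
Dose = Css × CL × τ / F = 35.2 × 0.3070 × 15.2 / 0.93 = 176.6 mg

177 mg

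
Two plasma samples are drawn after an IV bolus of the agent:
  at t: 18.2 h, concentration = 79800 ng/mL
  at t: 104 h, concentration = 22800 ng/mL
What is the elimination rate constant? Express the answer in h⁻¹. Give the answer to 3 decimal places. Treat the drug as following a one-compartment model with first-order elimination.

k = ln(C₁/C₂) / (t₂ − t₁) = ln(79800/22800) / (104 − 18.2)
  = 1.253 / 85.80 = 0.01460 h⁻¹

0.015 h⁻¹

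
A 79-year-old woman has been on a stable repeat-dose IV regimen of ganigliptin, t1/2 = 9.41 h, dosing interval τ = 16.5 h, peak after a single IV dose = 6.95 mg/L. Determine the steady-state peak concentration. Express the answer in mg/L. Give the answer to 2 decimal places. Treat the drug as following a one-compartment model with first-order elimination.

k = ln2 / t½ = 0.693147 / 9.41 = 0.07366 h⁻¹
e^(−kτ) = e^(−0.07366 × 16.5) = 0.2966
Accumulation ratio R = 1 / (1 − e^(−kτ)) = 1 / (1 − 0.2966) = 1.422
Steady-state peak = C₀ × R = 6.95 × 1.422 = 9.883 mg/L

9.88 mg/L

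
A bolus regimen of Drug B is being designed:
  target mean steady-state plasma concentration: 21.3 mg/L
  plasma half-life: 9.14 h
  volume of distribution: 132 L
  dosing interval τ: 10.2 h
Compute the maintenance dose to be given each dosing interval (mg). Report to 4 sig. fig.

2175 mg

k = ln2 / t½ = 0.693147 / 9.14 = 0.07584 h⁻¹
CL = k × Vd = 0.07584 × 132 = 10.01 L/h
At steady state, Dose/τ = Css × CL.
Dose = Css × CL × τ = 21.3 × 10.01 × 10.2 = 2175 mg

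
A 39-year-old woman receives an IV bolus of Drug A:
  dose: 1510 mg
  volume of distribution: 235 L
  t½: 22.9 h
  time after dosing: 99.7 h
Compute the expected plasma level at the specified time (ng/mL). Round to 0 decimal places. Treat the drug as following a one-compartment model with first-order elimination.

314 ng/mL

C₀ = Dose / Vd = 1510 / 235 = 6.426 mg/L
k = ln2 / t½ = 0.693147 / 22.9 = 0.03027 h⁻¹
C = C₀ · e^(−k·t) = 6.426 × e^(−0.03027 × 99.7)
  = 6.426 × 0.04890 = 0.3142 mg/L
Convert: 0.3142 mg/L × 1000 = 314.2 ng/mL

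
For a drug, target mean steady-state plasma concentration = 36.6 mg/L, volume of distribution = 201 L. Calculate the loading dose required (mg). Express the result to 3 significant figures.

LD = Css × Vd = 36.6 × 201 = 7357 mg

7360 mg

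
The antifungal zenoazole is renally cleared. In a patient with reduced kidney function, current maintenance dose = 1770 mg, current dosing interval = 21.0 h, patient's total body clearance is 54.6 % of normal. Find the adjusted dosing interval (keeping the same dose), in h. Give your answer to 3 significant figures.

38.5 h

To keep the same average steady-state level, dosing rate must scale with clearance.
CL ratio = 54.6 / 100 = 0.5460
New interval (same dose) = 21.0 / 0.5460 = 38.46 h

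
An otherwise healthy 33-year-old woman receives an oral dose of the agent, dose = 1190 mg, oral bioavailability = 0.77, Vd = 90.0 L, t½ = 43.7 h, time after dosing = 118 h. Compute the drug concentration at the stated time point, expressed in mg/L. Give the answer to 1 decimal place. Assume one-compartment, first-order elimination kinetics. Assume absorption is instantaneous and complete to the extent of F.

Amount reaching circulation = F × Dose = 0.77 × 1190 = 916.3 mg
C₀ = F·Dose / Vd = 916.3 / 90.0 = 10.18 mg/L
k = ln2 / t½ = 0.693147 / 43.7 = 0.01586 h⁻¹
C = C₀ · e^(−k·t) = 10.18 × e^(−0.01586 × 118)
  = 10.18 × 0.1539 = 1.567 mg/L

1.6 mg/L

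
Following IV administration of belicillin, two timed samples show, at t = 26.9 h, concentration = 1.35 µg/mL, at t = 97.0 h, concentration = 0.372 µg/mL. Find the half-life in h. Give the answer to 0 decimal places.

k = ln(C₁/C₂) / (t₂ − t₁) = ln(1.35/0.372) / (97.0 − 26.9)
  = 1.289 / 70.10 = 0.01839 h⁻¹
t½ = ln2 / k = 0.693147 / 0.01839 = 37.69 h

38 h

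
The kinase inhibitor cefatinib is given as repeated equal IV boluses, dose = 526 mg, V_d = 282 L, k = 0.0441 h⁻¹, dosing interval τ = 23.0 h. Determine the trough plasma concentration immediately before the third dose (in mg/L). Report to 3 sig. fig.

C₀ per dose = Dose / Vd = 526 / 282 = 1.865 mg/L
Fraction remaining after one interval: r = e^(−kτ) = e^(−0.04410 × 23.0) = 0.3627
Before dose 3, 2 doses have been given (aged 1τ, 2τ).
C_trough = C₀ × (r + r²) = 1.865 × (0.3627 + 0.1316) = 0.9219 mg/L

0.922 mg/L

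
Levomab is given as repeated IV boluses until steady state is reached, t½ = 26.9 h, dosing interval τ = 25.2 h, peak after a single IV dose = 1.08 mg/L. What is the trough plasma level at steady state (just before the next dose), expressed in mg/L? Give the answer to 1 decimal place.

1.2 mg/L

k = ln2 / t½ = 0.693147 / 26.9 = 0.02577 h⁻¹
e^(−kτ) = e^(−0.02577 × 25.2) = 0.5224
Accumulation ratio R = 1 / (1 − e^(−kτ)) = 1 / (1 − 0.5224) = 2.094
Steady-state trough = C₀ × R × e^(−kτ) = 1.08 × 2.094 × 0.5224 = 1.181 mg/L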